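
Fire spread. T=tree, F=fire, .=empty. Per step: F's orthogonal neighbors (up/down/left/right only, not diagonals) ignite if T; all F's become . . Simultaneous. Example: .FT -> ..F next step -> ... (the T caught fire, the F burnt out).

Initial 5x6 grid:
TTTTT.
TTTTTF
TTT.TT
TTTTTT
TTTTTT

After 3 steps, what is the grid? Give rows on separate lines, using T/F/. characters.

Step 1: 2 trees catch fire, 1 burn out
  TTTTT.
  TTTTF.
  TTT.TF
  TTTTTT
  TTTTTT
Step 2: 4 trees catch fire, 2 burn out
  TTTTF.
  TTTF..
  TTT.F.
  TTTTTF
  TTTTTT
Step 3: 4 trees catch fire, 4 burn out
  TTTF..
  TTF...
  TTT...
  TTTTF.
  TTTTTF

TTTF..
TTF...
TTT...
TTTTF.
TTTTTF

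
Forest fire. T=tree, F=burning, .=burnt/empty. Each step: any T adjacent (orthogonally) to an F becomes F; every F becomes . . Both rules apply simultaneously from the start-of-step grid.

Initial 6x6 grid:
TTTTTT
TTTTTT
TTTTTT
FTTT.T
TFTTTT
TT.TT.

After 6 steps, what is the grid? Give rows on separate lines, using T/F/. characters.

Step 1: 5 trees catch fire, 2 burn out
  TTTTTT
  TTTTTT
  FTTTTT
  .FTT.T
  F.FTTT
  TF.TT.
Step 2: 5 trees catch fire, 5 burn out
  TTTTTT
  FTTTTT
  .FTTTT
  ..FT.T
  ...FTT
  F..TT.
Step 3: 6 trees catch fire, 5 burn out
  FTTTTT
  .FTTTT
  ..FTTT
  ...F.T
  ....FT
  ...FT.
Step 4: 5 trees catch fire, 6 burn out
  .FTTTT
  ..FTTT
  ...FTT
  .....T
  .....F
  ....F.
Step 5: 4 trees catch fire, 5 burn out
  ..FTTT
  ...FTT
  ....FT
  .....F
  ......
  ......
Step 6: 3 trees catch fire, 4 burn out
  ...FTT
  ....FT
  .....F
  ......
  ......
  ......

...FTT
....FT
.....F
......
......
......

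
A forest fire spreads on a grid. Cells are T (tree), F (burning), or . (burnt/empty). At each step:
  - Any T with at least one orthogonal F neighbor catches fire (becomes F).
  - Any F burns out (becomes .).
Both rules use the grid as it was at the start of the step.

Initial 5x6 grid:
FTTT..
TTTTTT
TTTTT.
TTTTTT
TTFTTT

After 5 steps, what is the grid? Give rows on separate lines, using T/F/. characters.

Step 1: 5 trees catch fire, 2 burn out
  .FTT..
  FTTTTT
  TTTTT.
  TTFTTT
  TF.FTT
Step 2: 8 trees catch fire, 5 burn out
  ..FT..
  .FTTTT
  FTFTT.
  TF.FTT
  F...FT
Step 3: 7 trees catch fire, 8 burn out
  ...F..
  ..FTTT
  .F.FT.
  F...FT
  .....F
Step 4: 3 trees catch fire, 7 burn out
  ......
  ...FTT
  ....F.
  .....F
  ......
Step 5: 1 trees catch fire, 3 burn out
  ......
  ....FT
  ......
  ......
  ......

......
....FT
......
......
......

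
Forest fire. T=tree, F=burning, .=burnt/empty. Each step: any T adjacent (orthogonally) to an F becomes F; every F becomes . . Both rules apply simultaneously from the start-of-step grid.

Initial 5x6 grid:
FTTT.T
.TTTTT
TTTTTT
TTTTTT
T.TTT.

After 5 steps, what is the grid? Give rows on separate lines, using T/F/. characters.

Step 1: 1 trees catch fire, 1 burn out
  .FTT.T
  .TTTTT
  TTTTTT
  TTTTTT
  T.TTT.
Step 2: 2 trees catch fire, 1 burn out
  ..FT.T
  .FTTTT
  TTTTTT
  TTTTTT
  T.TTT.
Step 3: 3 trees catch fire, 2 burn out
  ...F.T
  ..FTTT
  TFTTTT
  TTTTTT
  T.TTT.
Step 4: 4 trees catch fire, 3 burn out
  .....T
  ...FTT
  F.FTTT
  TFTTTT
  T.TTT.
Step 5: 4 trees catch fire, 4 burn out
  .....T
  ....FT
  ...FTT
  F.FTTT
  T.TTT.

.....T
....FT
...FTT
F.FTTT
T.TTT.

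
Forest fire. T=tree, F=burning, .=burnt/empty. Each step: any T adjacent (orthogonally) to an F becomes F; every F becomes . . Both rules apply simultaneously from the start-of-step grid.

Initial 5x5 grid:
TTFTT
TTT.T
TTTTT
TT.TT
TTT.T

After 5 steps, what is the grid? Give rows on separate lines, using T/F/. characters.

Step 1: 3 trees catch fire, 1 burn out
  TF.FT
  TTF.T
  TTTTT
  TT.TT
  TTT.T
Step 2: 4 trees catch fire, 3 burn out
  F...F
  TF..T
  TTFTT
  TT.TT
  TTT.T
Step 3: 4 trees catch fire, 4 burn out
  .....
  F...F
  TF.FT
  TT.TT
  TTT.T
Step 4: 4 trees catch fire, 4 burn out
  .....
  .....
  F...F
  TF.FT
  TTT.T
Step 5: 3 trees catch fire, 4 burn out
  .....
  .....
  .....
  F...F
  TFT.T

.....
.....
.....
F...F
TFT.T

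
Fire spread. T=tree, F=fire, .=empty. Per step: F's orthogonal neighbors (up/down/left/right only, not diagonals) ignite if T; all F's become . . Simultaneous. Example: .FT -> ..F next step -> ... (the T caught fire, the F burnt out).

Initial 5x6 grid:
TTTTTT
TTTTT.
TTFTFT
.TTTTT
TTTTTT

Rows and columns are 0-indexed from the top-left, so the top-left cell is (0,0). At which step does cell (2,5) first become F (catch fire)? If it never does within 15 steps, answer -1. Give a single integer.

Step 1: cell (2,5)='F' (+7 fires, +2 burnt)
  -> target ignites at step 1
Step 2: cell (2,5)='.' (+10 fires, +7 burnt)
Step 3: cell (2,5)='.' (+7 fires, +10 burnt)
Step 4: cell (2,5)='.' (+2 fires, +7 burnt)
Step 5: cell (2,5)='.' (+0 fires, +2 burnt)
  fire out at step 5

1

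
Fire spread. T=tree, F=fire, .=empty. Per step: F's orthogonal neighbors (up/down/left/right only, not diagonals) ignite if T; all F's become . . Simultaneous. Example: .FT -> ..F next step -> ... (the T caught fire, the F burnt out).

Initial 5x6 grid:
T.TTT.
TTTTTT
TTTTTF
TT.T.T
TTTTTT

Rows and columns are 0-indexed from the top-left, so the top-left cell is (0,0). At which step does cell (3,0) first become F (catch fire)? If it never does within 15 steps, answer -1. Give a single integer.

Step 1: cell (3,0)='T' (+3 fires, +1 burnt)
Step 2: cell (3,0)='T' (+3 fires, +3 burnt)
Step 3: cell (3,0)='T' (+5 fires, +3 burnt)
Step 4: cell (3,0)='T' (+4 fires, +5 burnt)
Step 5: cell (3,0)='T' (+5 fires, +4 burnt)
Step 6: cell (3,0)='F' (+3 fires, +5 burnt)
  -> target ignites at step 6
Step 7: cell (3,0)='.' (+2 fires, +3 burnt)
Step 8: cell (3,0)='.' (+0 fires, +2 burnt)
  fire out at step 8

6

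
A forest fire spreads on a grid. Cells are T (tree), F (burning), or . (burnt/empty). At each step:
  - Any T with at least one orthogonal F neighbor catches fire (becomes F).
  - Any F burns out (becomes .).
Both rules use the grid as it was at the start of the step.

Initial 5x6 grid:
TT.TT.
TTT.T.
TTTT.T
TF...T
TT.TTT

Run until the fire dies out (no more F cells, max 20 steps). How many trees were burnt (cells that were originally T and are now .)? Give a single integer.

Answer: 12

Derivation:
Step 1: +3 fires, +1 burnt (F count now 3)
Step 2: +4 fires, +3 burnt (F count now 4)
Step 3: +4 fires, +4 burnt (F count now 4)
Step 4: +1 fires, +4 burnt (F count now 1)
Step 5: +0 fires, +1 burnt (F count now 0)
Fire out after step 5
Initially T: 20, now '.': 22
Total burnt (originally-T cells now '.'): 12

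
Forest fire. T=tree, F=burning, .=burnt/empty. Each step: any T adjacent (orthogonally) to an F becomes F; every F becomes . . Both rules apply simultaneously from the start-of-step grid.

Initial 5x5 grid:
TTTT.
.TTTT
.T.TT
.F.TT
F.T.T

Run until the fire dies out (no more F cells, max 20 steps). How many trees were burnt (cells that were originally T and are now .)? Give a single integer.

Step 1: +1 fires, +2 burnt (F count now 1)
Step 2: +1 fires, +1 burnt (F count now 1)
Step 3: +2 fires, +1 burnt (F count now 2)
Step 4: +3 fires, +2 burnt (F count now 3)
Step 5: +3 fires, +3 burnt (F count now 3)
Step 6: +2 fires, +3 burnt (F count now 2)
Step 7: +1 fires, +2 burnt (F count now 1)
Step 8: +1 fires, +1 burnt (F count now 1)
Step 9: +0 fires, +1 burnt (F count now 0)
Fire out after step 9
Initially T: 15, now '.': 24
Total burnt (originally-T cells now '.'): 14

Answer: 14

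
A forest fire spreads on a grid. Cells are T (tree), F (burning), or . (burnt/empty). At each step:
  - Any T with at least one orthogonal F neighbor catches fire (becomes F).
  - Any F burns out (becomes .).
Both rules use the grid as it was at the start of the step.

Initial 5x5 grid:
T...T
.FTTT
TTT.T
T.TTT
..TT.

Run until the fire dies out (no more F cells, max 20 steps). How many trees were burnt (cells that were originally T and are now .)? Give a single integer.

Answer: 14

Derivation:
Step 1: +2 fires, +1 burnt (F count now 2)
Step 2: +3 fires, +2 burnt (F count now 3)
Step 3: +3 fires, +3 burnt (F count now 3)
Step 4: +4 fires, +3 burnt (F count now 4)
Step 5: +2 fires, +4 burnt (F count now 2)
Step 6: +0 fires, +2 burnt (F count now 0)
Fire out after step 6
Initially T: 15, now '.': 24
Total burnt (originally-T cells now '.'): 14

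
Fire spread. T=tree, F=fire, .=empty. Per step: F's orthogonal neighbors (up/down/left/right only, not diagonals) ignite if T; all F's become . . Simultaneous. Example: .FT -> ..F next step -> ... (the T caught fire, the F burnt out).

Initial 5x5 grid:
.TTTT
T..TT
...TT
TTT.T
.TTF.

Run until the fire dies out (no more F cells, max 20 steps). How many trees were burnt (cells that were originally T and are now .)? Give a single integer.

Step 1: +1 fires, +1 burnt (F count now 1)
Step 2: +2 fires, +1 burnt (F count now 2)
Step 3: +1 fires, +2 burnt (F count now 1)
Step 4: +1 fires, +1 burnt (F count now 1)
Step 5: +0 fires, +1 burnt (F count now 0)
Fire out after step 5
Initially T: 15, now '.': 15
Total burnt (originally-T cells now '.'): 5

Answer: 5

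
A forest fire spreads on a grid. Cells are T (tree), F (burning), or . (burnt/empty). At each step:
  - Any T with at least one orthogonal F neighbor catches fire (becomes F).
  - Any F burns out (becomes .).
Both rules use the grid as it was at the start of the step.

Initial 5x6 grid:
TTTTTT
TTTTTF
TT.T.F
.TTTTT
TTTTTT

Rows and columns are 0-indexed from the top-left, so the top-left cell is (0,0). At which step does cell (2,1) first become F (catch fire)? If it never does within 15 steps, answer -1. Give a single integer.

Step 1: cell (2,1)='T' (+3 fires, +2 burnt)
Step 2: cell (2,1)='T' (+4 fires, +3 burnt)
Step 3: cell (2,1)='T' (+5 fires, +4 burnt)
Step 4: cell (2,1)='T' (+4 fires, +5 burnt)
Step 5: cell (2,1)='F' (+5 fires, +4 burnt)
  -> target ignites at step 5
Step 6: cell (2,1)='.' (+3 fires, +5 burnt)
Step 7: cell (2,1)='.' (+1 fires, +3 burnt)
Step 8: cell (2,1)='.' (+0 fires, +1 burnt)
  fire out at step 8

5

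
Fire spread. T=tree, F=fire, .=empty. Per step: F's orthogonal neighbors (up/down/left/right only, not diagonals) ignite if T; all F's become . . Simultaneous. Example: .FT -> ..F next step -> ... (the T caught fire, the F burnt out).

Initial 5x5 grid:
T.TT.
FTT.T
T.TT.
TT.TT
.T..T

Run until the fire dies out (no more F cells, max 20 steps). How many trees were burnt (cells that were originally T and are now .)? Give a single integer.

Step 1: +3 fires, +1 burnt (F count now 3)
Step 2: +2 fires, +3 burnt (F count now 2)
Step 3: +3 fires, +2 burnt (F count now 3)
Step 4: +3 fires, +3 burnt (F count now 3)
Step 5: +1 fires, +3 burnt (F count now 1)
Step 6: +1 fires, +1 burnt (F count now 1)
Step 7: +1 fires, +1 burnt (F count now 1)
Step 8: +0 fires, +1 burnt (F count now 0)
Fire out after step 8
Initially T: 15, now '.': 24
Total burnt (originally-T cells now '.'): 14

Answer: 14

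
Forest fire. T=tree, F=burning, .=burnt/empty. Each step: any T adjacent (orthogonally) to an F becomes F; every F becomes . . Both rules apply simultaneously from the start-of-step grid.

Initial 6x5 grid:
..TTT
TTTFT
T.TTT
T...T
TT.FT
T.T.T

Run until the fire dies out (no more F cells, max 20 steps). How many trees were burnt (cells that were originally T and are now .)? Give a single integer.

Answer: 18

Derivation:
Step 1: +5 fires, +2 burnt (F count now 5)
Step 2: +7 fires, +5 burnt (F count now 7)
Step 3: +1 fires, +7 burnt (F count now 1)
Step 4: +1 fires, +1 burnt (F count now 1)
Step 5: +1 fires, +1 burnt (F count now 1)
Step 6: +1 fires, +1 burnt (F count now 1)
Step 7: +2 fires, +1 burnt (F count now 2)
Step 8: +0 fires, +2 burnt (F count now 0)
Fire out after step 8
Initially T: 19, now '.': 29
Total burnt (originally-T cells now '.'): 18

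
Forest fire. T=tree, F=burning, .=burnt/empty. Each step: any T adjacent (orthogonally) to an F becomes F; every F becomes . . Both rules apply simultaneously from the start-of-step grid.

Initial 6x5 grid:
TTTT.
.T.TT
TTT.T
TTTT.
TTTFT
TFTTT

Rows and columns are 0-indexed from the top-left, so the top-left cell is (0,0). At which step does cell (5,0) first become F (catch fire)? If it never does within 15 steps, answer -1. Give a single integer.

Step 1: cell (5,0)='F' (+7 fires, +2 burnt)
  -> target ignites at step 1
Step 2: cell (5,0)='.' (+4 fires, +7 burnt)
Step 3: cell (5,0)='.' (+3 fires, +4 burnt)
Step 4: cell (5,0)='.' (+2 fires, +3 burnt)
Step 5: cell (5,0)='.' (+1 fires, +2 burnt)
Step 6: cell (5,0)='.' (+2 fires, +1 burnt)
Step 7: cell (5,0)='.' (+1 fires, +2 burnt)
Step 8: cell (5,0)='.' (+1 fires, +1 burnt)
Step 9: cell (5,0)='.' (+1 fires, +1 burnt)
Step 10: cell (5,0)='.' (+1 fires, +1 burnt)
Step 11: cell (5,0)='.' (+0 fires, +1 burnt)
  fire out at step 11

1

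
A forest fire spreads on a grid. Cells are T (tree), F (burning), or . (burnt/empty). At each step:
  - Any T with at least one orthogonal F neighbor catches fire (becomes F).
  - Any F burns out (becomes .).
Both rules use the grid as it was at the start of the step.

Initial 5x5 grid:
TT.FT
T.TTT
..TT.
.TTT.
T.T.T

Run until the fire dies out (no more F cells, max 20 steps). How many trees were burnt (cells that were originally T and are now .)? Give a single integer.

Step 1: +2 fires, +1 burnt (F count now 2)
Step 2: +3 fires, +2 burnt (F count now 3)
Step 3: +2 fires, +3 burnt (F count now 2)
Step 4: +1 fires, +2 burnt (F count now 1)
Step 5: +2 fires, +1 burnt (F count now 2)
Step 6: +0 fires, +2 burnt (F count now 0)
Fire out after step 6
Initially T: 15, now '.': 20
Total burnt (originally-T cells now '.'): 10

Answer: 10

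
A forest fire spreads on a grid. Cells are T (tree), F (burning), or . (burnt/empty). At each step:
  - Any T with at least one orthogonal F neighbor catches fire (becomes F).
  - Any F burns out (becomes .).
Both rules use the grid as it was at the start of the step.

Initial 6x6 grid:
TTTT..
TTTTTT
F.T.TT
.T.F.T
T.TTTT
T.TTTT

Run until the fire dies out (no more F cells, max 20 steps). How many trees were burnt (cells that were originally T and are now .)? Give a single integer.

Step 1: +2 fires, +2 burnt (F count now 2)
Step 2: +5 fires, +2 burnt (F count now 5)
Step 3: +5 fires, +5 burnt (F count now 5)
Step 4: +5 fires, +5 burnt (F count now 5)
Step 5: +3 fires, +5 burnt (F count now 3)
Step 6: +2 fires, +3 burnt (F count now 2)
Step 7: +0 fires, +2 burnt (F count now 0)
Fire out after step 7
Initially T: 25, now '.': 33
Total burnt (originally-T cells now '.'): 22

Answer: 22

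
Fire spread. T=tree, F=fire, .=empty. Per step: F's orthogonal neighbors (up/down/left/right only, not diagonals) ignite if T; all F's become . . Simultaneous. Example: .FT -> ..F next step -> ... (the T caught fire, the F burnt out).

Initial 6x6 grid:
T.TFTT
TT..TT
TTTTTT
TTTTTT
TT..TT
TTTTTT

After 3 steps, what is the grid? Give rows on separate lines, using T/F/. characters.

Step 1: 2 trees catch fire, 1 burn out
  T.F.FT
  TT..TT
  TTTTTT
  TTTTTT
  TT..TT
  TTTTTT
Step 2: 2 trees catch fire, 2 burn out
  T....F
  TT..FT
  TTTTTT
  TTTTTT
  TT..TT
  TTTTTT
Step 3: 2 trees catch fire, 2 burn out
  T.....
  TT...F
  TTTTFT
  TTTTTT
  TT..TT
  TTTTTT

T.....
TT...F
TTTTFT
TTTTTT
TT..TT
TTTTTT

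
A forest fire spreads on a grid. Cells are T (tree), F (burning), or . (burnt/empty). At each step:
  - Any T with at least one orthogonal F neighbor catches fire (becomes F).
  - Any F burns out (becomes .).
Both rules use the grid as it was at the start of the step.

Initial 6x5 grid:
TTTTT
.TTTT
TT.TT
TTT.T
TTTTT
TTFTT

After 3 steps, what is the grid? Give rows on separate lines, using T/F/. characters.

Step 1: 3 trees catch fire, 1 burn out
  TTTTT
  .TTTT
  TT.TT
  TTT.T
  TTFTT
  TF.FT
Step 2: 5 trees catch fire, 3 burn out
  TTTTT
  .TTTT
  TT.TT
  TTF.T
  TF.FT
  F...F
Step 3: 3 trees catch fire, 5 burn out
  TTTTT
  .TTTT
  TT.TT
  TF..T
  F...F
  .....

TTTTT
.TTTT
TT.TT
TF..T
F...F
.....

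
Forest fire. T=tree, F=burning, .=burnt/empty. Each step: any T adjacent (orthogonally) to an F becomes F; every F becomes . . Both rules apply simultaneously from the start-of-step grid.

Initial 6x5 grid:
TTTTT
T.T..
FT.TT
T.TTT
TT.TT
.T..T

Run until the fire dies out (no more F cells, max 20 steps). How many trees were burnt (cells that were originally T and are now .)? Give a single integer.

Answer: 12

Derivation:
Step 1: +3 fires, +1 burnt (F count now 3)
Step 2: +2 fires, +3 burnt (F count now 2)
Step 3: +2 fires, +2 burnt (F count now 2)
Step 4: +2 fires, +2 burnt (F count now 2)
Step 5: +2 fires, +2 burnt (F count now 2)
Step 6: +1 fires, +2 burnt (F count now 1)
Step 7: +0 fires, +1 burnt (F count now 0)
Fire out after step 7
Initially T: 20, now '.': 22
Total burnt (originally-T cells now '.'): 12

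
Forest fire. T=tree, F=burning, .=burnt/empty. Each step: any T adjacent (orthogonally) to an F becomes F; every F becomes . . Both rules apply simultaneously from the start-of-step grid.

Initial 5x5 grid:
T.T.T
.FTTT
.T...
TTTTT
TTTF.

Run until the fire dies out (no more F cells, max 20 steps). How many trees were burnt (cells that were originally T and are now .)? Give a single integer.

Answer: 14

Derivation:
Step 1: +4 fires, +2 burnt (F count now 4)
Step 2: +6 fires, +4 burnt (F count now 6)
Step 3: +3 fires, +6 burnt (F count now 3)
Step 4: +1 fires, +3 burnt (F count now 1)
Step 5: +0 fires, +1 burnt (F count now 0)
Fire out after step 5
Initially T: 15, now '.': 24
Total burnt (originally-T cells now '.'): 14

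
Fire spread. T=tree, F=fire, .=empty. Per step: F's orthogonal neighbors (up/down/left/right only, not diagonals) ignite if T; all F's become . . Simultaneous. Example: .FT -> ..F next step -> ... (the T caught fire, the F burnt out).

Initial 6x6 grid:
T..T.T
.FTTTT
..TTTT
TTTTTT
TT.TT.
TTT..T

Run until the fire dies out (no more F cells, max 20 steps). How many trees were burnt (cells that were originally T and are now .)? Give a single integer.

Step 1: +1 fires, +1 burnt (F count now 1)
Step 2: +2 fires, +1 burnt (F count now 2)
Step 3: +4 fires, +2 burnt (F count now 4)
Step 4: +4 fires, +4 burnt (F count now 4)
Step 5: +6 fires, +4 burnt (F count now 6)
Step 6: +4 fires, +6 burnt (F count now 4)
Step 7: +2 fires, +4 burnt (F count now 2)
Step 8: +0 fires, +2 burnt (F count now 0)
Fire out after step 8
Initially T: 25, now '.': 34
Total burnt (originally-T cells now '.'): 23

Answer: 23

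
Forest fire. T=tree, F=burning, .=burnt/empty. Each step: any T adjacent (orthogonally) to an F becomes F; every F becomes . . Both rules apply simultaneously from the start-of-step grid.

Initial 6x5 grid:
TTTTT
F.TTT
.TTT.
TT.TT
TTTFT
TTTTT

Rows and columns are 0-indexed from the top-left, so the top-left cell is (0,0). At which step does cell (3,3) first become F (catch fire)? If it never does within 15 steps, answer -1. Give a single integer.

Step 1: cell (3,3)='F' (+5 fires, +2 burnt)
  -> target ignites at step 1
Step 2: cell (3,3)='.' (+6 fires, +5 burnt)
Step 3: cell (3,3)='.' (+6 fires, +6 burnt)
Step 4: cell (3,3)='.' (+6 fires, +6 burnt)
Step 5: cell (3,3)='.' (+1 fires, +6 burnt)
Step 6: cell (3,3)='.' (+0 fires, +1 burnt)
  fire out at step 6

1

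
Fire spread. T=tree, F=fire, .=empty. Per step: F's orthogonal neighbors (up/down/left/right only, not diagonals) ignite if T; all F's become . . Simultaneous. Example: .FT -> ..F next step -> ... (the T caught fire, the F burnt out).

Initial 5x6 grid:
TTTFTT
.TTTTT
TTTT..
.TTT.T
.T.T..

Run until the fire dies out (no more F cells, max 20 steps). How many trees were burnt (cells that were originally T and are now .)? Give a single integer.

Answer: 19

Derivation:
Step 1: +3 fires, +1 burnt (F count now 3)
Step 2: +5 fires, +3 burnt (F count now 5)
Step 3: +5 fires, +5 burnt (F count now 5)
Step 4: +3 fires, +5 burnt (F count now 3)
Step 5: +2 fires, +3 burnt (F count now 2)
Step 6: +1 fires, +2 burnt (F count now 1)
Step 7: +0 fires, +1 burnt (F count now 0)
Fire out after step 7
Initially T: 20, now '.': 29
Total burnt (originally-T cells now '.'): 19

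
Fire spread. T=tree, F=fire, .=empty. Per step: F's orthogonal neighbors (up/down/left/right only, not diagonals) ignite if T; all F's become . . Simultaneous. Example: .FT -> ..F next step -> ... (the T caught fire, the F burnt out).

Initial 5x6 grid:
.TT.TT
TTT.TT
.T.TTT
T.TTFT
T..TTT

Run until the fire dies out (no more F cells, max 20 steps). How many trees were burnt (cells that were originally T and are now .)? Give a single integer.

Step 1: +4 fires, +1 burnt (F count now 4)
Step 2: +6 fires, +4 burnt (F count now 6)
Step 3: +2 fires, +6 burnt (F count now 2)
Step 4: +1 fires, +2 burnt (F count now 1)
Step 5: +0 fires, +1 burnt (F count now 0)
Fire out after step 5
Initially T: 21, now '.': 22
Total burnt (originally-T cells now '.'): 13

Answer: 13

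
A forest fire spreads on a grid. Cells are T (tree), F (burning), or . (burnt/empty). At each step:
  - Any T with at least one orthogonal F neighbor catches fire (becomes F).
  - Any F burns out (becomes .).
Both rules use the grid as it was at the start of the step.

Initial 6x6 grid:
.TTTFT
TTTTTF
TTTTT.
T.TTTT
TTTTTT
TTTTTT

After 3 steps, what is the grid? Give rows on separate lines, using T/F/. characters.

Step 1: 3 trees catch fire, 2 burn out
  .TTF.F
  TTTTF.
  TTTTT.
  T.TTTT
  TTTTTT
  TTTTTT
Step 2: 3 trees catch fire, 3 burn out
  .TF...
  TTTF..
  TTTTF.
  T.TTTT
  TTTTTT
  TTTTTT
Step 3: 4 trees catch fire, 3 burn out
  .F....
  TTF...
  TTTF..
  T.TTFT
  TTTTTT
  TTTTTT

.F....
TTF...
TTTF..
T.TTFT
TTTTTT
TTTTTT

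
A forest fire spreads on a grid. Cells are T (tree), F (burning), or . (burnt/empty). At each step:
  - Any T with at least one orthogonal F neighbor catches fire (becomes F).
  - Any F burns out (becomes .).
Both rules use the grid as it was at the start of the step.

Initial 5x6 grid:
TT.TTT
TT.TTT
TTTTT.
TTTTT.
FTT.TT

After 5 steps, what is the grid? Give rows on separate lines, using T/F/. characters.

Step 1: 2 trees catch fire, 1 burn out
  TT.TTT
  TT.TTT
  TTTTT.
  FTTTT.
  .FT.TT
Step 2: 3 trees catch fire, 2 burn out
  TT.TTT
  TT.TTT
  FTTTT.
  .FTTT.
  ..F.TT
Step 3: 3 trees catch fire, 3 burn out
  TT.TTT
  FT.TTT
  .FTTT.
  ..FTT.
  ....TT
Step 4: 4 trees catch fire, 3 burn out
  FT.TTT
  .F.TTT
  ..FTT.
  ...FT.
  ....TT
Step 5: 3 trees catch fire, 4 burn out
  .F.TTT
  ...TTT
  ...FT.
  ....F.
  ....TT

.F.TTT
...TTT
...FT.
....F.
....TT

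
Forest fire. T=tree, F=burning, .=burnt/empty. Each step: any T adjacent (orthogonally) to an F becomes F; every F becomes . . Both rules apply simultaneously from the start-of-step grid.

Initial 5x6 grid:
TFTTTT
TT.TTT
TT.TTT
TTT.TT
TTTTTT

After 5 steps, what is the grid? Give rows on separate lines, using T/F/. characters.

Step 1: 3 trees catch fire, 1 burn out
  F.FTTT
  TF.TTT
  TT.TTT
  TTT.TT
  TTTTTT
Step 2: 3 trees catch fire, 3 burn out
  ...FTT
  F..TTT
  TF.TTT
  TTT.TT
  TTTTTT
Step 3: 4 trees catch fire, 3 burn out
  ....FT
  ...FTT
  F..TTT
  TFT.TT
  TTTTTT
Step 4: 6 trees catch fire, 4 burn out
  .....F
  ....FT
  ...FTT
  F.F.TT
  TFTTTT
Step 5: 4 trees catch fire, 6 burn out
  ......
  .....F
  ....FT
  ....TT
  F.FTTT

......
.....F
....FT
....TT
F.FTTT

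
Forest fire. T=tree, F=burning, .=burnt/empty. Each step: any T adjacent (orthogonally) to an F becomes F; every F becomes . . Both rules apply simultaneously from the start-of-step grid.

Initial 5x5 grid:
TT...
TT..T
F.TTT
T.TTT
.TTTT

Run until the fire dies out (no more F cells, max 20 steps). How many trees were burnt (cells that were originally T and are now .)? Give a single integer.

Answer: 5

Derivation:
Step 1: +2 fires, +1 burnt (F count now 2)
Step 2: +2 fires, +2 burnt (F count now 2)
Step 3: +1 fires, +2 burnt (F count now 1)
Step 4: +0 fires, +1 burnt (F count now 0)
Fire out after step 4
Initially T: 16, now '.': 14
Total burnt (originally-T cells now '.'): 5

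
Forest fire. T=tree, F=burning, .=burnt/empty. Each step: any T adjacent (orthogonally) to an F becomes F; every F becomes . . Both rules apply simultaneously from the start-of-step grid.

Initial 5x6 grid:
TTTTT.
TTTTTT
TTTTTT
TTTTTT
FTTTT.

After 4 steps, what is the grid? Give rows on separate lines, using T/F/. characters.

Step 1: 2 trees catch fire, 1 burn out
  TTTTT.
  TTTTTT
  TTTTTT
  FTTTTT
  .FTTT.
Step 2: 3 trees catch fire, 2 burn out
  TTTTT.
  TTTTTT
  FTTTTT
  .FTTTT
  ..FTT.
Step 3: 4 trees catch fire, 3 burn out
  TTTTT.
  FTTTTT
  .FTTTT
  ..FTTT
  ...FT.
Step 4: 5 trees catch fire, 4 burn out
  FTTTT.
  .FTTTT
  ..FTTT
  ...FTT
  ....F.

FTTTT.
.FTTTT
..FTTT
...FTT
....F.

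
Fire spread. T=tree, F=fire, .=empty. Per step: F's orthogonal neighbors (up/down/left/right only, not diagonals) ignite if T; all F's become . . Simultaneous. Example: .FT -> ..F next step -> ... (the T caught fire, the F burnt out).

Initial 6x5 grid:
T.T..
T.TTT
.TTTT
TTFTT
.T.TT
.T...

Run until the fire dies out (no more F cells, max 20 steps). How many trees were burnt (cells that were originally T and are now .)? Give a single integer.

Step 1: +3 fires, +1 burnt (F count now 3)
Step 2: +7 fires, +3 burnt (F count now 7)
Step 3: +5 fires, +7 burnt (F count now 5)
Step 4: +1 fires, +5 burnt (F count now 1)
Step 5: +0 fires, +1 burnt (F count now 0)
Fire out after step 5
Initially T: 18, now '.': 28
Total burnt (originally-T cells now '.'): 16

Answer: 16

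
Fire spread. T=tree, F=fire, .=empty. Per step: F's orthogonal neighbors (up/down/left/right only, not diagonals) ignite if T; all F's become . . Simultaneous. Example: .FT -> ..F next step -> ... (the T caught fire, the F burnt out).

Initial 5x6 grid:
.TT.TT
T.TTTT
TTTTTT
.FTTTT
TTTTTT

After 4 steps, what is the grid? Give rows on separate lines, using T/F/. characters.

Step 1: 3 trees catch fire, 1 burn out
  .TT.TT
  T.TTTT
  TFTTTT
  ..FTTT
  TFTTTT
Step 2: 5 trees catch fire, 3 burn out
  .TT.TT
  T.TTTT
  F.FTTT
  ...FTT
  F.FTTT
Step 3: 5 trees catch fire, 5 burn out
  .TT.TT
  F.FTTT
  ...FTT
  ....FT
  ...FTT
Step 4: 5 trees catch fire, 5 burn out
  .TF.TT
  ...FTT
  ....FT
  .....F
  ....FT

.TF.TT
...FTT
....FT
.....F
....FT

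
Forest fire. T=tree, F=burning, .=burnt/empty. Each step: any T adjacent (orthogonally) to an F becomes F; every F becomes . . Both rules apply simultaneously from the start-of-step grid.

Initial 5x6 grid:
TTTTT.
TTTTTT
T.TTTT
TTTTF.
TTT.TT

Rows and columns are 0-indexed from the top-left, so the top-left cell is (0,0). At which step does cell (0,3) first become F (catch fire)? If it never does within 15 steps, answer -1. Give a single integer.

Step 1: cell (0,3)='T' (+3 fires, +1 burnt)
Step 2: cell (0,3)='T' (+5 fires, +3 burnt)
Step 3: cell (0,3)='T' (+6 fires, +5 burnt)
Step 4: cell (0,3)='F' (+4 fires, +6 burnt)
  -> target ignites at step 4
Step 5: cell (0,3)='.' (+4 fires, +4 burnt)
Step 6: cell (0,3)='.' (+2 fires, +4 burnt)
Step 7: cell (0,3)='.' (+1 fires, +2 burnt)
Step 8: cell (0,3)='.' (+0 fires, +1 burnt)
  fire out at step 8

4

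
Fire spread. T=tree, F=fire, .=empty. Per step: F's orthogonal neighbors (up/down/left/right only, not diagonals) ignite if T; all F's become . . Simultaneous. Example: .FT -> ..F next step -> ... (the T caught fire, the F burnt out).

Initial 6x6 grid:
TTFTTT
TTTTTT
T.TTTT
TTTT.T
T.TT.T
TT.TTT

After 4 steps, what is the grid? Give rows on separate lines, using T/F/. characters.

Step 1: 3 trees catch fire, 1 burn out
  TF.FTT
  TTFTTT
  T.TTTT
  TTTT.T
  T.TT.T
  TT.TTT
Step 2: 5 trees catch fire, 3 burn out
  F...FT
  TF.FTT
  T.FTTT
  TTTT.T
  T.TT.T
  TT.TTT
Step 3: 5 trees catch fire, 5 burn out
  .....F
  F...FT
  T..FTT
  TTFT.T
  T.TT.T
  TT.TTT
Step 4: 6 trees catch fire, 5 burn out
  ......
  .....F
  F...FT
  TF.F.T
  T.FT.T
  TT.TTT

......
.....F
F...FT
TF.F.T
T.FT.T
TT.TTT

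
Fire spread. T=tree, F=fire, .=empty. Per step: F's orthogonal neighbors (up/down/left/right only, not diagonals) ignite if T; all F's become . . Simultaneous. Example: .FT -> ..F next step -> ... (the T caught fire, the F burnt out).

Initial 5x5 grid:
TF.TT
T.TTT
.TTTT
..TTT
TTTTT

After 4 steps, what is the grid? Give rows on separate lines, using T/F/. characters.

Step 1: 1 trees catch fire, 1 burn out
  F..TT
  T.TTT
  .TTTT
  ..TTT
  TTTTT
Step 2: 1 trees catch fire, 1 burn out
  ...TT
  F.TTT
  .TTTT
  ..TTT
  TTTTT
Step 3: 0 trees catch fire, 1 burn out
  ...TT
  ..TTT
  .TTTT
  ..TTT
  TTTTT
Step 4: 0 trees catch fire, 0 burn out
  ...TT
  ..TTT
  .TTTT
  ..TTT
  TTTTT

...TT
..TTT
.TTTT
..TTT
TTTTT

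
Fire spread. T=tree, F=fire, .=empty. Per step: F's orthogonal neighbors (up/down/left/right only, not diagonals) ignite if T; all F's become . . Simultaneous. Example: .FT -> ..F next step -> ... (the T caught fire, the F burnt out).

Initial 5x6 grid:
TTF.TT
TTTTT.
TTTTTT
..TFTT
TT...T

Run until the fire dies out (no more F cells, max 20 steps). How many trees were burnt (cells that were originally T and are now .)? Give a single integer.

Step 1: +5 fires, +2 burnt (F count now 5)
Step 2: +6 fires, +5 burnt (F count now 6)
Step 3: +5 fires, +6 burnt (F count now 5)
Step 4: +2 fires, +5 burnt (F count now 2)
Step 5: +1 fires, +2 burnt (F count now 1)
Step 6: +0 fires, +1 burnt (F count now 0)
Fire out after step 6
Initially T: 21, now '.': 28
Total burnt (originally-T cells now '.'): 19

Answer: 19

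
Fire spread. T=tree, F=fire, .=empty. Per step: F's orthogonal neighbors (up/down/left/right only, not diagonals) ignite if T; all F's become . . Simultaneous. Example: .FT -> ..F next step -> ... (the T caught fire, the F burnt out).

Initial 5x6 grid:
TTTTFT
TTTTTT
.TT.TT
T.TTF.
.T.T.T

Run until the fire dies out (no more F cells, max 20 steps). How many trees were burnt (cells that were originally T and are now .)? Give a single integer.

Answer: 18

Derivation:
Step 1: +5 fires, +2 burnt (F count now 5)
Step 2: +6 fires, +5 burnt (F count now 6)
Step 3: +3 fires, +6 burnt (F count now 3)
Step 4: +3 fires, +3 burnt (F count now 3)
Step 5: +1 fires, +3 burnt (F count now 1)
Step 6: +0 fires, +1 burnt (F count now 0)
Fire out after step 6
Initially T: 21, now '.': 27
Total burnt (originally-T cells now '.'): 18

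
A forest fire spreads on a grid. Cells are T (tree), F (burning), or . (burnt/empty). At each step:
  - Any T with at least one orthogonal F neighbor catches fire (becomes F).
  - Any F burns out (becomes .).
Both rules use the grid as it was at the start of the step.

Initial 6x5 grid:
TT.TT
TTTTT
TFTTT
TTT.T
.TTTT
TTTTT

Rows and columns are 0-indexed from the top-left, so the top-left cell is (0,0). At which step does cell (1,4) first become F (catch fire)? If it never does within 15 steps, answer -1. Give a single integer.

Step 1: cell (1,4)='T' (+4 fires, +1 burnt)
Step 2: cell (1,4)='T' (+7 fires, +4 burnt)
Step 3: cell (1,4)='T' (+5 fires, +7 burnt)
Step 4: cell (1,4)='F' (+6 fires, +5 burnt)
  -> target ignites at step 4
Step 5: cell (1,4)='.' (+3 fires, +6 burnt)
Step 6: cell (1,4)='.' (+1 fires, +3 burnt)
Step 7: cell (1,4)='.' (+0 fires, +1 burnt)
  fire out at step 7

4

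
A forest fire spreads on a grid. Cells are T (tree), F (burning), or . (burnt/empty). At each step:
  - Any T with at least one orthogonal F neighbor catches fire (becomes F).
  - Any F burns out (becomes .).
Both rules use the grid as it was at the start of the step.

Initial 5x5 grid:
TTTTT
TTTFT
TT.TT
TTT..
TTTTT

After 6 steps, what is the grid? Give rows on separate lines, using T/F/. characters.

Step 1: 4 trees catch fire, 1 burn out
  TTTFT
  TTF.F
  TT.FT
  TTT..
  TTTTT
Step 2: 4 trees catch fire, 4 burn out
  TTF.F
  TF...
  TT..F
  TTT..
  TTTTT
Step 3: 3 trees catch fire, 4 burn out
  TF...
  F....
  TF...
  TTT..
  TTTTT
Step 4: 3 trees catch fire, 3 burn out
  F....
  .....
  F....
  TFT..
  TTTTT
Step 5: 3 trees catch fire, 3 burn out
  .....
  .....
  .....
  F.F..
  TFTTT
Step 6: 2 trees catch fire, 3 burn out
  .....
  .....
  .....
  .....
  F.FTT

.....
.....
.....
.....
F.FTT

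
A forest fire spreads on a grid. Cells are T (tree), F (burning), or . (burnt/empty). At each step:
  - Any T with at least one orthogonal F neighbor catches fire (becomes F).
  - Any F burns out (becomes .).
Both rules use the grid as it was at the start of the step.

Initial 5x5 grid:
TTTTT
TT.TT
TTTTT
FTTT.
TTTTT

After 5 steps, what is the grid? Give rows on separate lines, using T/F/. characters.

Step 1: 3 trees catch fire, 1 burn out
  TTTTT
  TT.TT
  FTTTT
  .FTT.
  FTTTT
Step 2: 4 trees catch fire, 3 burn out
  TTTTT
  FT.TT
  .FTTT
  ..FT.
  .FTTT
Step 3: 5 trees catch fire, 4 burn out
  FTTTT
  .F.TT
  ..FTT
  ...F.
  ..FTT
Step 4: 3 trees catch fire, 5 burn out
  .FTTT
  ...TT
  ...FT
  .....
  ...FT
Step 5: 4 trees catch fire, 3 burn out
  ..FTT
  ...FT
  ....F
  .....
  ....F

..FTT
...FT
....F
.....
....F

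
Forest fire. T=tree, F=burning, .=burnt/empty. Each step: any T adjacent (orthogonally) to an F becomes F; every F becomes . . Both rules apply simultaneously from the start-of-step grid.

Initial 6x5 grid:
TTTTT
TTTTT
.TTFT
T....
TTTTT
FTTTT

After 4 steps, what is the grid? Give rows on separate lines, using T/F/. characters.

Step 1: 5 trees catch fire, 2 burn out
  TTTTT
  TTTFT
  .TF.F
  T....
  FTTTT
  .FTTT
Step 2: 7 trees catch fire, 5 burn out
  TTTFT
  TTF.F
  .F...
  F....
  .FTTT
  ..FTT
Step 3: 5 trees catch fire, 7 burn out
  TTF.F
  TF...
  .....
  .....
  ..FTT
  ...FT
Step 4: 4 trees catch fire, 5 burn out
  TF...
  F....
  .....
  .....
  ...FT
  ....F

TF...
F....
.....
.....
...FT
....F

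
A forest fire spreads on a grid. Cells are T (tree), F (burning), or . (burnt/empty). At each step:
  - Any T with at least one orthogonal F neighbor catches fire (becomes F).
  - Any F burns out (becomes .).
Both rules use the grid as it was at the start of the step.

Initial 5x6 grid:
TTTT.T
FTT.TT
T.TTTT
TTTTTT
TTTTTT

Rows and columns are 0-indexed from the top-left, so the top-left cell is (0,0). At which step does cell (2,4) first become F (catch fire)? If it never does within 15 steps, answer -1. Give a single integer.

Step 1: cell (2,4)='T' (+3 fires, +1 burnt)
Step 2: cell (2,4)='T' (+3 fires, +3 burnt)
Step 3: cell (2,4)='T' (+4 fires, +3 burnt)
Step 4: cell (2,4)='T' (+4 fires, +4 burnt)
Step 5: cell (2,4)='F' (+3 fires, +4 burnt)
  -> target ignites at step 5
Step 6: cell (2,4)='.' (+4 fires, +3 burnt)
Step 7: cell (2,4)='.' (+3 fires, +4 burnt)
Step 8: cell (2,4)='.' (+2 fires, +3 burnt)
Step 9: cell (2,4)='.' (+0 fires, +2 burnt)
  fire out at step 9

5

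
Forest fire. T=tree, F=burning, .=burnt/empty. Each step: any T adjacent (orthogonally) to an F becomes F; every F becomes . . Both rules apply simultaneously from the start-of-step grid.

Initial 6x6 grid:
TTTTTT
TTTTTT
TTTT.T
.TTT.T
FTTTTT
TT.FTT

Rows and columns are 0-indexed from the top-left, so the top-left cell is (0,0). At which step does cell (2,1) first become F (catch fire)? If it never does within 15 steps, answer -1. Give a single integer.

Step 1: cell (2,1)='T' (+4 fires, +2 burnt)
Step 2: cell (2,1)='T' (+6 fires, +4 burnt)
Step 3: cell (2,1)='F' (+4 fires, +6 burnt)
  -> target ignites at step 3
Step 4: cell (2,1)='.' (+5 fires, +4 burnt)
Step 5: cell (2,1)='.' (+6 fires, +5 burnt)
Step 6: cell (2,1)='.' (+4 fires, +6 burnt)
Step 7: cell (2,1)='.' (+1 fires, +4 burnt)
Step 8: cell (2,1)='.' (+0 fires, +1 burnt)
  fire out at step 8

3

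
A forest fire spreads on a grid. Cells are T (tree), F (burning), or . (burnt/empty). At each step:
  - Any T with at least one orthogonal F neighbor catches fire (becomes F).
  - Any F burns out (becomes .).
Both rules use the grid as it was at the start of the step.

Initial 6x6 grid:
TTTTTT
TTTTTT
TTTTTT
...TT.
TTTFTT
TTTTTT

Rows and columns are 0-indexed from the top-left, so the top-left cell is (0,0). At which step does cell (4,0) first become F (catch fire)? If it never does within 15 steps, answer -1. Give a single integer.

Step 1: cell (4,0)='T' (+4 fires, +1 burnt)
Step 2: cell (4,0)='T' (+6 fires, +4 burnt)
Step 3: cell (4,0)='F' (+6 fires, +6 burnt)
  -> target ignites at step 3
Step 4: cell (4,0)='.' (+6 fires, +6 burnt)
Step 5: cell (4,0)='.' (+5 fires, +6 burnt)
Step 6: cell (4,0)='.' (+3 fires, +5 burnt)
Step 7: cell (4,0)='.' (+1 fires, +3 burnt)
Step 8: cell (4,0)='.' (+0 fires, +1 burnt)
  fire out at step 8

3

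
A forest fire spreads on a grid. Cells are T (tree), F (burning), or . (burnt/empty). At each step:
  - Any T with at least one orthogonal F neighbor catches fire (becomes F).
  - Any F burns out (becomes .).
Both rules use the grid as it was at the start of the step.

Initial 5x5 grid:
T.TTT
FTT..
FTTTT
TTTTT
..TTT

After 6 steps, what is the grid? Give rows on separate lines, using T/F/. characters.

Step 1: 4 trees catch fire, 2 burn out
  F.TTT
  .FT..
  .FTTT
  FTTTT
  ..TTT
Step 2: 3 trees catch fire, 4 burn out
  ..TTT
  ..F..
  ..FTT
  .FTTT
  ..TTT
Step 3: 3 trees catch fire, 3 burn out
  ..FTT
  .....
  ...FT
  ..FTT
  ..TTT
Step 4: 4 trees catch fire, 3 burn out
  ...FT
  .....
  ....F
  ...FT
  ..FTT
Step 5: 3 trees catch fire, 4 burn out
  ....F
  .....
  .....
  ....F
  ...FT
Step 6: 1 trees catch fire, 3 burn out
  .....
  .....
  .....
  .....
  ....F

.....
.....
.....
.....
....F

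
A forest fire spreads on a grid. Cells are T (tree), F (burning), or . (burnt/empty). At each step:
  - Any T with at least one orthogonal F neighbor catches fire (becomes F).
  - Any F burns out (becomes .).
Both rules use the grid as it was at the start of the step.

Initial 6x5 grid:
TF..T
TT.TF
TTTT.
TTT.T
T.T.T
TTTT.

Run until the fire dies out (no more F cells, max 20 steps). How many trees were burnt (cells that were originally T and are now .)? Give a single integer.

Step 1: +4 fires, +2 burnt (F count now 4)
Step 2: +3 fires, +4 burnt (F count now 3)
Step 3: +3 fires, +3 burnt (F count now 3)
Step 4: +2 fires, +3 burnt (F count now 2)
Step 5: +2 fires, +2 burnt (F count now 2)
Step 6: +2 fires, +2 burnt (F count now 2)
Step 7: +2 fires, +2 burnt (F count now 2)
Step 8: +0 fires, +2 burnt (F count now 0)
Fire out after step 8
Initially T: 20, now '.': 28
Total burnt (originally-T cells now '.'): 18

Answer: 18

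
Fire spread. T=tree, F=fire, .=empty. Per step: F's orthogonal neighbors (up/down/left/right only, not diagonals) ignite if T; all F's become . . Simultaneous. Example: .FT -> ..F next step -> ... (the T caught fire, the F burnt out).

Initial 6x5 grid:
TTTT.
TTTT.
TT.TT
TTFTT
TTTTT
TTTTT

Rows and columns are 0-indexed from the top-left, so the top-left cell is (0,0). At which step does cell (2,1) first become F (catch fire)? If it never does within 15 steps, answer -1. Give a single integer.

Step 1: cell (2,1)='T' (+3 fires, +1 burnt)
Step 2: cell (2,1)='F' (+7 fires, +3 burnt)
  -> target ignites at step 2
Step 3: cell (2,1)='.' (+8 fires, +7 burnt)
Step 4: cell (2,1)='.' (+6 fires, +8 burnt)
Step 5: cell (2,1)='.' (+2 fires, +6 burnt)
Step 6: cell (2,1)='.' (+0 fires, +2 burnt)
  fire out at step 6

2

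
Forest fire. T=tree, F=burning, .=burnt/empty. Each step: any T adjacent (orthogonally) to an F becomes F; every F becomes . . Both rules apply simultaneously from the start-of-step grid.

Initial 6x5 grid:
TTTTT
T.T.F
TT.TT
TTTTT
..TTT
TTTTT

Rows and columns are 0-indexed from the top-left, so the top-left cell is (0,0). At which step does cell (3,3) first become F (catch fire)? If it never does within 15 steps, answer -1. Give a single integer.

Step 1: cell (3,3)='T' (+2 fires, +1 burnt)
Step 2: cell (3,3)='T' (+3 fires, +2 burnt)
Step 3: cell (3,3)='F' (+3 fires, +3 burnt)
  -> target ignites at step 3
Step 4: cell (3,3)='.' (+5 fires, +3 burnt)
Step 5: cell (3,3)='.' (+4 fires, +5 burnt)
Step 6: cell (3,3)='.' (+4 fires, +4 burnt)
Step 7: cell (3,3)='.' (+2 fires, +4 burnt)
Step 8: cell (3,3)='.' (+1 fires, +2 burnt)
Step 9: cell (3,3)='.' (+0 fires, +1 burnt)
  fire out at step 9

3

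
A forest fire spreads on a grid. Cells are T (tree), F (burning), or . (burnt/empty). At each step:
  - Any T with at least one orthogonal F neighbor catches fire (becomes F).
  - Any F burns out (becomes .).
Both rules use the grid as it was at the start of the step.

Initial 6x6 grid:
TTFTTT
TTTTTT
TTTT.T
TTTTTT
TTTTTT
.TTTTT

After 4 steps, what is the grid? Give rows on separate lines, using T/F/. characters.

Step 1: 3 trees catch fire, 1 burn out
  TF.FTT
  TTFTTT
  TTTT.T
  TTTTTT
  TTTTTT
  .TTTTT
Step 2: 5 trees catch fire, 3 burn out
  F...FT
  TF.FTT
  TTFT.T
  TTTTTT
  TTTTTT
  .TTTTT
Step 3: 6 trees catch fire, 5 burn out
  .....F
  F...FT
  TF.F.T
  TTFTTT
  TTTTTT
  .TTTTT
Step 4: 5 trees catch fire, 6 burn out
  ......
  .....F
  F....T
  TF.FTT
  TTFTTT
  .TTTTT

......
.....F
F....T
TF.FTT
TTFTTT
.TTTTT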